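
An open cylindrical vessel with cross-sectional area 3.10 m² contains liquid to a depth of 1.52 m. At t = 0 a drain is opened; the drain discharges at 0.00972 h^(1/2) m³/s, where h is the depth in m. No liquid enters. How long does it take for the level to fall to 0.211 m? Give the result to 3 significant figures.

493 s

Unsteady balance on liquid volume: A dh/dt = −0.00972 √h.
Separate and integrate: 2(√h − √h₀) = −(0.00972/A) t.
t = 2A(√h₀ − √h)/0.00972 = 2·3.10·(√1.52 − √0.211)/0.00972
  = 6.2000 × (1.2329 − 0.45935) / 0.00972 = 493.41 s.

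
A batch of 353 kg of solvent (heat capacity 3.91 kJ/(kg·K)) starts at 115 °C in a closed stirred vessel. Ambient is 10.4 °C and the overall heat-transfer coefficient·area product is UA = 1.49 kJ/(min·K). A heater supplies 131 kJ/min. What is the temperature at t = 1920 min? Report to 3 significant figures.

100 °C

Unsteady energy balance on the tank contents: M c_p dT/dt = −UA(T − T_amb) + Q̇.
dT/dt = (T_ss − T)/τ with T_ss = T_amb + Q̇/UA = 10.4 + 131/1.49 = 98.319 °C, τ = M c_p/UA = 353·3.91/1.49 = 926.33 min.
This is linear first-order; T(t) = T_ss + (T₀ − T_ss) e^(−t/τ).
T(1920) = 98.319 + (16.681)·0.12585 = 100.42 °C.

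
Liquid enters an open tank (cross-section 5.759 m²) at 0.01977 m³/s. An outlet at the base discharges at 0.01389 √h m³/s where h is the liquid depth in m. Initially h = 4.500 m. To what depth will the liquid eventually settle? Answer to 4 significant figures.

A dh/dt = Q_in − 0.01389 √h. Steady state requires inflow = outflow:
Q_in = 0.01389 √h_ss ⇒ √h_ss = 0.01977/0.01389 = 1.42333.
h_ss = 1.42333² = 2.02586 m. (Since h₀ = 4.500 m > h_ss, the level will fall toward this value.)

2.026 m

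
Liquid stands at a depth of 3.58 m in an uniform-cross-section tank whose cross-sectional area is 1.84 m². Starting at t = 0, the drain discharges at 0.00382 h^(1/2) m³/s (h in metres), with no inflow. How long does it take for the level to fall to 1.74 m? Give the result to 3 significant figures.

A dh/dt = −Q_out = −0.00382 √h.
Separate and integrate: 2(√h − √h₀) = −(0.00382/A) t.
t = 2A(√h₀ − √h)/0.00382 = 2·1.84·(√3.58 − √1.74)/0.00382
  = 3.6800 × (1.8921 − 1.3191) / 0.00382 = 552.00 s.

552 s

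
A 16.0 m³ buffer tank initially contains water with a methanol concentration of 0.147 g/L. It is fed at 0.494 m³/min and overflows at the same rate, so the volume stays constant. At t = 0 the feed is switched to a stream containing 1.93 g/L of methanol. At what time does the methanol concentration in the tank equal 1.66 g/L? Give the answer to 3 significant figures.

61.1 min

Species balance: V dC/dt = Q(C_in − C) ⇒ τ = V/Q = 32.389 min.
C(t) = C_in + (C₀ − C_in) e^(−t/τ). Set C = 1.66 and solve for t:
e^(−t/τ) = (C − C_in)/(C₀ − C_in) = (1.66 − 1.93)/(0.147 − 1.93) = 0.15143
t = −τ ln(…) = 32.389 × 1.8876 = 61.138 min.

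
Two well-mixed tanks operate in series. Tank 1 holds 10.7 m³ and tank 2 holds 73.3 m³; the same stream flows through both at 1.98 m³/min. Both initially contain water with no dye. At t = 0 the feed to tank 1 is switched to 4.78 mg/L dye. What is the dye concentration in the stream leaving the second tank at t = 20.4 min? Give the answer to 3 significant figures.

1.57 mg/L

Time constants: τᵢ = Vᵢ/Q for each well-mixed tank.
τ₁ = 10.7/1.98 = 5.4040 min; τ₂ = 73.3/1.98 = 37.020 min.
Solving the cascade with C₁(0)=C₂(0)=0 gives C₂(t) = C_in[1 − (τ₁ e^(−t/τ₁) − τ₂ e^(−t/τ₂))/(τ₁ − τ₂)].
At t = 20.4: e^(−t/τ₁) = 0.022938, e^(−t/τ₂) = 0.57634.
C₂ = 4.78·[1 − (5.4040·0.022938 − 37.020·0.57634)/(-31.616)] = 4.78·0.32906 = 1.5729 mg/L.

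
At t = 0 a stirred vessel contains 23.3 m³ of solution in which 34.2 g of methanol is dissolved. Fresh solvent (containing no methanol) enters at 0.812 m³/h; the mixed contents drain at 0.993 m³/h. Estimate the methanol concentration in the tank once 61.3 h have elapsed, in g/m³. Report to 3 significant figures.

0.0807 g/m³

Total volume: dV/dt = Q_in − Q_out = -0.18100 m³/h, so V(t) = 23.3 − 0.18100 t and V(61.3) = 12.205 m³.
No methanol enters, so dm/dt = −Q_out · (m/V).
Separate: dm/m = −Q_out dt/V(t) ⇒ ln(m/m₀) = −(Q_out/(Q_in−Q_out)) ln(V/V₀).
m = m₀ (V₀/V)^(Q_out/(Q_in−Q_out)) = 34.2 × (23.3/12.205)^(-5.4862) = 0.98480 g.
C = m/V = 0.98480/12.205 = 0.080690 g/m³.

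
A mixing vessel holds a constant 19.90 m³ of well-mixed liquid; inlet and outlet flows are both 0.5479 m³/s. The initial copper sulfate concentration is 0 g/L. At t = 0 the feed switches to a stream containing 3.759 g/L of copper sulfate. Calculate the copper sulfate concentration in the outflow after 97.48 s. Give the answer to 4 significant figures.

3.502 g/L

Species balance on the tank: V dC/dt = Q(C_in − C).
Rewrite as dC/dt + C/τ = C_in/τ, τ = V/Q = 36.3205 s.
Solution: C(t) = C_in + (C₀ − C_in) e^(−t/τ).
C(97.48) = 3.759 + (0 − 3.759)·e^(−97.48/36.3205) = 3.759 + (-3.75900)·0.0682974 = 3.50227 g/L.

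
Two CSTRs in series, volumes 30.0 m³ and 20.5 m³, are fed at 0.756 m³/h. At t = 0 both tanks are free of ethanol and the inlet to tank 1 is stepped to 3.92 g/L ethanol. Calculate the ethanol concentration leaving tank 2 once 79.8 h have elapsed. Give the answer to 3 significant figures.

Each tank obeys Vᵢ dCᵢ/dt = Q(Cᵢ₋₁ − Cᵢ), so τᵢ = Vᵢ/Q.
τ₁ = 30.0/0.756 = 39.683 h; τ₂ = 20.5/0.756 = 27.116 h.
Solving the cascade with C₁(0)=C₂(0)=0 gives C₂(t) = C_in[1 − (τ₁ e^(−t/τ₁) − τ₂ e^(−t/τ₂))/(τ₁ − τ₂)].
At t = 79.8: e^(−t/τ₁) = 0.13386, e^(−t/τ₂) = 0.052714.
C₂ = 3.92·[1 − (39.683·0.13386 − 27.116·0.052714)/(12.566)] = 3.92·0.69104 = 2.7089 g/L.

2.71 g/L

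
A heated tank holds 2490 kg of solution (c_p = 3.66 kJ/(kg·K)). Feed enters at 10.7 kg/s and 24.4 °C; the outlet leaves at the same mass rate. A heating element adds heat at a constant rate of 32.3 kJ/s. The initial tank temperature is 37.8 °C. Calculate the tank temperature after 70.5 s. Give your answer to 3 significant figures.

34.5 °C

M c_p dT/dt = ṁ c_p (T_in − T) + Q̇.
τ = M/ṁ = 232.71 s; T_ss = T_in + Q̇/(ṁ c_p) = 24.4 + 32.3/(10.7·3.66) = 25.225 °C.
Solution: T(t) = T_ss + (T₀ − T_ss) e^(−t/τ).
T(70.5) = 25.225 + (12.575)·e^(−70.5/232.71) = 25.225 + (12.575)·0.73863 = 34.513 °C.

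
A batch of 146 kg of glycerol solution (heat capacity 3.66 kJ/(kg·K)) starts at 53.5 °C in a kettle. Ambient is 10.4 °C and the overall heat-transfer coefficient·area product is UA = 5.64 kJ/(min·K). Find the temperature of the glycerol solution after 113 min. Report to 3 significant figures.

First-law balance (no shaft work): M c_p dT/dt = −UA(T − T_amb).
dT/dt = (T_ss − T)/τ with T_ss = T_amb = 10.400 °C, τ = M c_p/UA = 146·3.66/5.64 = 94.745 min.
This is linear first-order; T(t) = T_ss + (T₀ − T_ss) e^(−t/τ).
T(113) = 10.400 + (43.100)·0.30341 = 23.477 °C.

23.5 °C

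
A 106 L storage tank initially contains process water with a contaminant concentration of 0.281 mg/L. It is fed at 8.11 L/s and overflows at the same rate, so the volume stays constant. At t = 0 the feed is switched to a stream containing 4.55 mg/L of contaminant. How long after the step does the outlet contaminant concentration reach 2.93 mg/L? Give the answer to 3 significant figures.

Unsteady species balance (constant V, well mixed): V dC/dt = Q(C_in − C), so τ = V/Q = 13.070 s.
C(t) = C_in + (C₀ − C_in) e^(−t/τ). Set C = 2.93 and solve for t:
e^(−t/τ) = (C − C_in)/(C₀ − C_in) = (2.93 − 4.55)/(0.281 − 4.55) = 0.37948
t = −τ ln(…) = 13.070 × 0.96895 = 12.664 s.

12.7 s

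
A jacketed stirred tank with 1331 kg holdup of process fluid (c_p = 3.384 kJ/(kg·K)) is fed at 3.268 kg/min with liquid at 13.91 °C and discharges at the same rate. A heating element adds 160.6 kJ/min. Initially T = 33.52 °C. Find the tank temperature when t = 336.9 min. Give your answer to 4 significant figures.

M c_p dT/dt = ṁ c_p (T_in − T) + Q̇.
τ = M/ṁ = 407.283 min; T_ss = T_in + Q̇/(ṁ c_p) = 13.91 + 160.6/(3.268·3.384) = 28.4322 °C.
Solution: T(t) = T_ss + (T₀ − T_ss) e^(−t/τ).
T(336.9) = 28.4322 + (5.08778)·e^(−336.9/407.283) = 28.4322 + (5.08778)·0.437277 = 30.6570 °C.

30.66 °C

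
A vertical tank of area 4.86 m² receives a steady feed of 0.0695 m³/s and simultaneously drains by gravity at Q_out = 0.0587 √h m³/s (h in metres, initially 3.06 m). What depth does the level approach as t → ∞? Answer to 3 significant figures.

1.40 m

Level balance: A dh/dt = 0.0695 − 0.0587 √h. Setting dh/dt = 0:
Q_in = 0.0587 √h_ss ⇒ √h_ss = 0.0695/0.0587 = 1.1840.
h_ss = 1.1840² = 1.4018 m. (Since h₀ = 3.06 m > h_ss, the level will fall toward this value.)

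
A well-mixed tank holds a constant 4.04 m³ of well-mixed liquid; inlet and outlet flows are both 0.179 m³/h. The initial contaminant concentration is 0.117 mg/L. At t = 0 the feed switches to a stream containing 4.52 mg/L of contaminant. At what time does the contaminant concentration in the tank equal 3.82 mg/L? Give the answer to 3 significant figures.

Transient balance on the dissolved component: V dC/dt = Q(C_in − C), so τ = V/Q = 22.570 h.
C(t) = C_in + (C₀ − C_in) e^(−t/τ). Set C = 3.82 and solve for t:
e^(−t/τ) = (C − C_in)/(C₀ − C_in) = (3.82 − 4.52)/(0.117 − 4.52) = 0.15898
t = −τ ln(…) = 22.570 × 1.8390 = 41.505 h.

41.5 h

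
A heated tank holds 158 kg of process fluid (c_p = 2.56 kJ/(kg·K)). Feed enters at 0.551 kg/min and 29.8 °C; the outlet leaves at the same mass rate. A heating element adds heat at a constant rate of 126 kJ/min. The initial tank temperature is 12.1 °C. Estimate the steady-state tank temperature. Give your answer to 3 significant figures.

119 °C

M c_p dT/dt = ṁ c_p (T_in − T) + Q̇.
At steady state dT/dt = 0 ⇒ T_ss = T_in + Q̇/(ṁ c_p) = 29.8 + 126/(0.551·2.56) = 119.13 °C.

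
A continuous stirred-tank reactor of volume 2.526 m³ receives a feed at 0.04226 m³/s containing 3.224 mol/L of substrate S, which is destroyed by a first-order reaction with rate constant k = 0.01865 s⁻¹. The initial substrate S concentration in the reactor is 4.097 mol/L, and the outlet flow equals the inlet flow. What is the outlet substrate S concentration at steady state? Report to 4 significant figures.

1.525 mol/L

Accumulation = in − out − consumed: V dC/dt = Q C_in − Q C − k V C.
At steady state: 0 = Q C_in − (Q + kV) C_ss, so C_ss = Q C_in/(Q + kV).
C_ss = 0.04226·3.224/(0.04226 + 0.01865·2.526) = 0.136246/0.0893699 = 1.52452 mol/L.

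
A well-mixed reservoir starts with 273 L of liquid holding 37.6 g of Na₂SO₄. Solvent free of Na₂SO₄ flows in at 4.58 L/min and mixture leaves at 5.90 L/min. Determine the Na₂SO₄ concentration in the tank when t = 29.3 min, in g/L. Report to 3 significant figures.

Total volume: dV/dt = Q_in − Q_out = -1.3200 L/min, so V(t) = 273 − 1.3200 t and V(29.3) = 234.32 L.
No Na₂SO₄ enters, so dm/dt = −Q_out · (m/V).
Separate: dm/m = −Q_out dt/V(t) ⇒ ln(m/m₀) = −(Q_out/(Q_in−Q_out)) ln(V/V₀).
m = m₀ (V₀/V)^(Q_out/(Q_in−Q_out)) = 37.6 × (273/234.32)^(-4.4697) = 18.995 g.
C = m/V = 18.995/234.32 = 0.081063 g/L.

0.0811 g/L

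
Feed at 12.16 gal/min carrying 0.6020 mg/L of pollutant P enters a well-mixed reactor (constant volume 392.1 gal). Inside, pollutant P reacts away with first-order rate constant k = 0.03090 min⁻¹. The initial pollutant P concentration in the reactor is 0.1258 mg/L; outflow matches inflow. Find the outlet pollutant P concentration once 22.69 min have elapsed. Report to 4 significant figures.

V dC/dt = Q(C_in − C) − k V C.
This is linear with rate a = Q/V + k = 0.0619125 min⁻¹.
C_ss = Q C_in/(Q + kV) = 0.301547 mg/L; C(t) = C_ss + (C₀ − C_ss) e^(−a t).
C(22.69) = 0.301547 + (-0.175747)·e^(−0.0619125·22.69) = 0.301547 + (-0.175747)·0.245417 = 0.258416 mg/L.

0.2584 mg/L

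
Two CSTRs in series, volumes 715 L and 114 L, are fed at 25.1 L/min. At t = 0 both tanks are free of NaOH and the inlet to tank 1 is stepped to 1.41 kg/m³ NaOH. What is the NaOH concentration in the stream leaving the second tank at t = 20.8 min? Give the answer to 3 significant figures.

0.605 kg/m³

Time constants: τᵢ = Vᵢ/Q for each well-mixed tank.
τ₁ = 715/25.1 = 28.486 min; τ₂ = 114/25.1 = 4.5418 min.
Tank 1: C₁ = C_in(1 − e^(−t/τ₁)). Tank 2 (τ₁ ≠ τ₂): C₂ = C_in[1 − (τ₁ e^(−t/τ₁) − τ₂ e^(−t/τ₂))/(τ₁ − τ₂)].
At t = 20.8: e^(−t/τ₁) = 0.48182, e^(−t/τ₂) = 0.010258.
C₂ = 1.41·[1 − (28.486·0.48182 − 4.5418·0.010258)/(23.944)] = 1.41·0.42873 = 0.60451 kg/m³.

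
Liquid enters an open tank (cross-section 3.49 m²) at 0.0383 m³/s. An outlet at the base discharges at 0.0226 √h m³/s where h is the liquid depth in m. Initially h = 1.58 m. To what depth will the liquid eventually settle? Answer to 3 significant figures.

2.87 m

Mass balance (ρ constant): A dh/dt = Q_in − 0.0226 √h. At steady state dh/dt = 0:
Q_in = 0.0226 √h_ss ⇒ √h_ss = 0.0383/0.0226 = 1.6947.
h_ss = 1.6947² = 2.8720 m. (Since h₀ = 1.58 m < h_ss, the level will rise toward this value.)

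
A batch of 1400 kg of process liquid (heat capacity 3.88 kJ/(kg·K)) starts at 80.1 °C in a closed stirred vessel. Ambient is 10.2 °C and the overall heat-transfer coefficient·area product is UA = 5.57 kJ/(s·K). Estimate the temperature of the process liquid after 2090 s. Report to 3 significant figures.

Heat balance on the well-mixed liquid: M c_p dT/dt = −UA(T − T_amb).
dT/dt = (T_ss − T)/τ with T_ss = T_amb = 10.200 °C, τ = M c_p/UA = 1400·3.88/5.57 = 975.22 s.
Solution: T(t) = T_ss + (T₀ − T_ss) e^(−t/τ).
T(2090) = 10.200 + (69.900)·0.11729 = 18.399 °C.

18.4 °C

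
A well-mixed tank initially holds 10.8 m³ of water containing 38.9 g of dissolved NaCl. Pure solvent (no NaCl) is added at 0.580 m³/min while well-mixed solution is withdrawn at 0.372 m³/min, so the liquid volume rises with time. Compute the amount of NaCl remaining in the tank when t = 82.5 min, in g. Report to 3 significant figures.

Total volume: dV/dt = Q_in − Q_out = 0.20800 m³/min, so V(t) = 10.8 + 0.20800 t and V(82.5) = 27.960 m³.
No NaCl enters, so dm/dt = −Q_out · (m/V).
dm/m = −Q_out dt/(V₀ + 0.20800 t); integrating gives ln(m/m₀) = −(Q_out/(Q_in−Q_out)) ln(V/V₀).
m = m₀ (V₀/V)^(Q_out/(Q_in−Q_out)) = 38.9 × (10.8/27.960)^(1.7885) = 7.0976 g.

7.10 g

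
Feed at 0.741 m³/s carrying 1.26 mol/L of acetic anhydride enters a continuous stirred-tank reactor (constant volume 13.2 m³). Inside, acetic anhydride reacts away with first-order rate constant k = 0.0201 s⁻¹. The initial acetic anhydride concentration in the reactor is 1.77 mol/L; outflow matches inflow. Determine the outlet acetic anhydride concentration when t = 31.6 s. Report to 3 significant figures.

1.00 mol/L

V dC/dt = Q(C_in − C) − k V C.
This is linear with rate a = Q/V + k = 0.076236 s⁻¹.
C_ss = Q C_in/(Q + kV) = 0.92780 mol/L; C(t) = C_ss + (C₀ − C_ss) e^(−a t).
C(31.6) = 0.92780 + (0.84220)·e^(−0.076236·31.6) = 0.92780 + (0.84220)·0.089899 = 1.0035 mol/L.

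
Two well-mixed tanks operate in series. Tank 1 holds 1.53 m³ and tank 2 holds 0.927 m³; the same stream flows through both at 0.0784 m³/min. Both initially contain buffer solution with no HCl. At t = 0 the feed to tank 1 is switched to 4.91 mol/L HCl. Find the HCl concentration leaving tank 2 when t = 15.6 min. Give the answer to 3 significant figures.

Each tank obeys Vᵢ dCᵢ/dt = Q(Cᵢ₋₁ − Cᵢ), so τᵢ = Vᵢ/Q.
τ₁ = 1.53/0.0784 = 19.515 min; τ₂ = 0.927/0.0784 = 11.824 min.
Tank 1: C₁ = C_in(1 − e^(−t/τ₁)). Tank 2 (τ₁ ≠ τ₂): C₂ = C_in[1 − (τ₁ e^(−t/τ₁) − τ₂ e^(−t/τ₂))/(τ₁ − τ₂)].
At t = 15.6: e^(−t/τ₁) = 0.44961, e^(−t/τ₂) = 0.26731.
C₂ = 4.91·[1 − (19.515·0.44961 − 11.824·0.26731)/(7.6913)] = 4.91·0.27013 = 1.3264 mol/L.

1.33 mol/L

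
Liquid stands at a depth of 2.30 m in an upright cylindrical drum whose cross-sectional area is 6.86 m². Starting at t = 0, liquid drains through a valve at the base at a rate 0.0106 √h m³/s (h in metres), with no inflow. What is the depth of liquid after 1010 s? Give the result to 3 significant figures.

A dh/dt = −Q_out = −0.0106 √h.
This is separable: 2 d(√h)/dt = −0.0106/A, so √h = √h₀ − (0.0106/(2A)) t.
√h = √2.30 − 0.0106·1010/(2·6.86) = 1.5166 − 0.78032 = 0.73625.
h = 0.73625² = 0.54207 m.

0.542 m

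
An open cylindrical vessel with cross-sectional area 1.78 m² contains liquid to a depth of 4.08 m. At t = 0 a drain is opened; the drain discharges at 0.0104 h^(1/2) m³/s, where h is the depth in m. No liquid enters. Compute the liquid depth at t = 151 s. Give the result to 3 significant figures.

A dh/dt = −Q_out = −0.0104 √h.
∫ h^(−1/2) dh = −(0.0104/A) ∫ dt, giving 2√h = 2√h₀ − (0.0104/A) t.
√h = √4.08 − 0.0104·151/(2·1.78) = 2.0199 − 0.44112 = 1.5788.
h = 1.5788² = 2.4925 m.

2.49 m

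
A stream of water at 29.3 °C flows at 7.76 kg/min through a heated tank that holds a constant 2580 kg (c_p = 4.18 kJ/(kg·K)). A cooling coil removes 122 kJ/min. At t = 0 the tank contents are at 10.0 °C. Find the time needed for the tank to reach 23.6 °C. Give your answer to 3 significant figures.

692 min

M c_p dT/dt = ṁ c_p (T_in − T) − Q̇.
τ = M/ṁ = 332.47 min; T_ss = T_in − Q̇/(ṁ c_p) = 25.539 °C.
T(t) = T_ss + (T₀ − T_ss) e^(−t/τ). Set T = 23.6:
e^(−t/τ) = (23.6 − 25.539)/(10.0 − 25.539) = 0.12477
t = −332.47 · ln(0.12477) = 691.96 min.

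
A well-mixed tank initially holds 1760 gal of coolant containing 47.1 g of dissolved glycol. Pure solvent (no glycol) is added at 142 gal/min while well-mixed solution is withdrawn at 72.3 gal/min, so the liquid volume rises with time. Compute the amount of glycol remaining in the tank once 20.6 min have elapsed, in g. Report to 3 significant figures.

Let m(t) be the amount of glycol. Volume: V(t) = V₀ + (Q_in − Q_out) t = 1760 + 69.700 t; V(20.6) = 3195.8 gal.
Solute balance: dm/dt = 0 − Q_out C = −Q_out m/V(t).
dm/m = −Q_out dt/(V₀ + 69.700 t); integrating gives ln(m/m₀) = −(Q_out/(Q_in−Q_out)) ln(V/V₀).
m = m₀ (V₀/V)^(Q_out/(Q_in−Q_out)) = 47.1 × (1760/3195.8)^(1.0373) = 25.368 g.

25.4 g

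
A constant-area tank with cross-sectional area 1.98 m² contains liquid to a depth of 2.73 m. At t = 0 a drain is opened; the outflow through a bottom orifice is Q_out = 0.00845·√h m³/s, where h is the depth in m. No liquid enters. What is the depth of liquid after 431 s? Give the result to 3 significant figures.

Mass balance (ρ constant): A dh/dt = −0.00845 √h.
Separate and integrate: 2(√h − √h₀) = −(0.00845/A) t.
√h = √2.73 − 0.00845·431/(2·1.98) = 1.6523 − 0.91968 = 0.73259.
h = 0.73259² = 0.53668 m.

0.537 m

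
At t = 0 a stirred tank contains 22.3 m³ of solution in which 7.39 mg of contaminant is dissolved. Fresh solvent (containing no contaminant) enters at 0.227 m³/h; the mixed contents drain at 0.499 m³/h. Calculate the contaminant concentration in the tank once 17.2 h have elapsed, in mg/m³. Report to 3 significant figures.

0.272 mg/m³

Total volume: dV/dt = Q_in − Q_out = -0.27200 m³/h, so V(t) = 22.3 − 0.27200 t and V(17.2) = 17.622 m³.
Solute balance: dm/dt = 0 − Q_out C = −Q_out m/V(t).
Separate: dm/m = −Q_out dt/V(t) ⇒ ln(m/m₀) = −(Q_out/(Q_in−Q_out)) ln(V/V₀).
m = m₀ (V₀/V)^(Q_out/(Q_in−Q_out)) = 7.39 × (22.3/17.622)^(-1.8346) = 4.7978 mg.
C = m/V = 4.7978/17.622 = 0.27227 mg/m³.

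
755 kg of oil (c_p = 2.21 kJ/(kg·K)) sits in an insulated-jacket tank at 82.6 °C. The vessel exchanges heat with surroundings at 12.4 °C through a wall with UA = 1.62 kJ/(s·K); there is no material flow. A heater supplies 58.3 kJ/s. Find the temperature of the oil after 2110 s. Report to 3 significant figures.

52.8 °C

First-law balance (no shaft work): M c_p dT/dt = −UA(T − T_amb) + Q̇.
dT/dt = (T_ss − T)/τ with T_ss = T_amb + Q̇/UA = 12.4 + 58.3/1.62 = 48.388 °C, τ = M c_p/UA = 755·2.21/1.62 = 1030.0 s.
This is linear first-order; T(t) = T_ss + (T₀ − T_ss) e^(−t/τ).
T(2110) = 48.388 + (34.212)·0.12891 = 52.798 °C.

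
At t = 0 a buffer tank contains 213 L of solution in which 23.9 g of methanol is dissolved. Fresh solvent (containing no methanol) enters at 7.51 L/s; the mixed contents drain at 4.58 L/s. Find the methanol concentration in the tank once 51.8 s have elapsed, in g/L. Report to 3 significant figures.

0.0283 g/L

Let m(t) be the amount of methanol. Volume: V(t) = V₀ + (Q_in − Q_out) t = 213 + 2.9300 t; V(51.8) = 364.77 L.
No methanol enters, so dm/dt = −Q_out · (m/V).
dm/m = −Q_out dt/(V₀ + 2.9300 t); integrating gives ln(m/m₀) = −(Q_out/(Q_in−Q_out)) ln(V/V₀).
m = m₀ (V₀/V)^(Q_out/(Q_in−Q_out)) = 23.9 × (213/364.77)^(1.5631) = 10.308 g.
C = m/V = 10.308/364.77 = 0.028259 g/L.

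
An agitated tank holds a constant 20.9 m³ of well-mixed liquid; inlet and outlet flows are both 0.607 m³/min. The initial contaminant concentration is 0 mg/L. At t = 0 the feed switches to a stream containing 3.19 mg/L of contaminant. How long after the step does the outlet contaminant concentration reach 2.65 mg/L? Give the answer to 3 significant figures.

Species balance: V dC/dt = Q(C_in − C) ⇒ τ = V/Q = 34.432 min.
C(t) = C_in + (C₀ − C_in) e^(−t/τ). Set C = 2.65 and solve for t:
e^(−t/τ) = (C − C_in)/(C₀ − C_in) = (2.65 − 3.19)/(0 − 3.19) = 0.16928
t = −τ ln(…) = 34.432 × 1.7762 = 61.158 min.

61.2 min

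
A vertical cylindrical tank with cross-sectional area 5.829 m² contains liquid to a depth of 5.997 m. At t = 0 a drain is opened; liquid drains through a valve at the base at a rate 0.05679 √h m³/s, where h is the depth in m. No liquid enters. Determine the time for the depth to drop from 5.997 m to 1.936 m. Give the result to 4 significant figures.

217.1 s

With no inflow, A dh/dt = −0.05679 √h.
∫ h^(−1/2) dh = −(0.05679/A) ∫ dt, giving 2√h = 2√h₀ − (0.05679/A) t.
t = 2A(√h₀ − √h)/0.05679 = 2·5.829·(√5.997 − √1.936)/0.05679
  = 11.6580 × (2.44888 − 1.39140) / 0.05679 = 217.081 s.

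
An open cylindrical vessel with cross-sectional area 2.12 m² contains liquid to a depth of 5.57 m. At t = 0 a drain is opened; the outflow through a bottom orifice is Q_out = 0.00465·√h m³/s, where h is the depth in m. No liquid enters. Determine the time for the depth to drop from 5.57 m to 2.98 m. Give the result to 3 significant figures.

Mass balance (ρ constant): A dh/dt = −0.00465 √h.
This is separable: 2 d(√h)/dt = −0.00465/A, so √h = √h₀ − (0.00465/(2A)) t.
t = 2A(√h₀ − √h)/0.00465 = 2·2.12·(√5.57 − √2.98)/0.00465
  = 4.2400 × (2.3601 − 1.7263) / 0.00465 = 577.93 s.

578 s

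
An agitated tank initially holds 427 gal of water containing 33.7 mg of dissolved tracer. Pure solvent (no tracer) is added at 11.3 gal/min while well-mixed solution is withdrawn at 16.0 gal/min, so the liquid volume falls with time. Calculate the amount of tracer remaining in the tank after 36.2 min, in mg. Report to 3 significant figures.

Total volume: dV/dt = Q_in − Q_out = -4.7000 gal/min, so V(t) = 427 − 4.7000 t and V(36.2) = 256.86 gal.
Solute balance: dm/dt = 0 − Q_out C = −Q_out m/V(t).
Separate: dm/m = −Q_out dt/V(t) ⇒ ln(m/m₀) = −(Q_out/(Q_in−Q_out)) ln(V/V₀).
m = m₀ (V₀/V)^(Q_out/(Q_in−Q_out)) = 33.7 × (427/256.86)^(-3.4043) = 5.9732 mg.

5.97 mg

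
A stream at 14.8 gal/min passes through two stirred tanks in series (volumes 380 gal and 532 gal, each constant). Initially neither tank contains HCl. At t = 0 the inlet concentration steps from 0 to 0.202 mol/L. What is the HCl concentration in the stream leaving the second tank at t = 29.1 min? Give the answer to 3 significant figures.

Species balance on tank i: dCᵢ/dt = (Cᵢ₋₁ − Cᵢ)/τᵢ with τᵢ = Vᵢ/Q.
τ₁ = 380/14.8 = 25.676 min; τ₂ = 532/14.8 = 35.946 min.
Solving the cascade with C₁(0)=C₂(0)=0 gives C₂(t) = C_in[1 − (τ₁ e^(−t/τ₁) − τ₂ e^(−t/τ₂))/(τ₁ − τ₂)].
At t = 29.1: e^(−t/τ₁) = 0.32195, e^(−t/τ₂) = 0.44506.
C₂ = 0.202·[1 − (25.676·0.32195 − 35.946·0.44506)/(-10.270)] = 0.202·0.24716 = 0.049927 mol/L.

0.0499 mol/L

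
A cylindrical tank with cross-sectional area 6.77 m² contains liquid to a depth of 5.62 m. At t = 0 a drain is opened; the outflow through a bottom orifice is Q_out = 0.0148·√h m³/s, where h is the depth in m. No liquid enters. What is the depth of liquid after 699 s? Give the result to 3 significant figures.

2.58 m

A dh/dt = −Q_out = −0.0148 √h.
Separate and integrate: 2(√h − √h₀) = −(0.0148/A) t.
√h = √5.62 − 0.0148·699/(2·6.77) = 2.3707 − 0.76405 = 1.6066.
h = 1.6066² = 2.5812 m.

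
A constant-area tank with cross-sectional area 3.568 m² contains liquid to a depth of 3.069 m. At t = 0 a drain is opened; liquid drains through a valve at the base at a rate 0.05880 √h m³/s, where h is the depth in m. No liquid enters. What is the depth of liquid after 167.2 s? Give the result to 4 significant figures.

0.1400 m

A dh/dt = −Q_out = −0.05880 √h.
Separate and integrate: 2(√h − √h₀) = −(0.05880/A) t.
√h = √3.069 − 0.05880·167.2/(2·3.568) = 1.75186 − 1.37771 = 0.374143.
h = 0.374143² = 0.139983 m.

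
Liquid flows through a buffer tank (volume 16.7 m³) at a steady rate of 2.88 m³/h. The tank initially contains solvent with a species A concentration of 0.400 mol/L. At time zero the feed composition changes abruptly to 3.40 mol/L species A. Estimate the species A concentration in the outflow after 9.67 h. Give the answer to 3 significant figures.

Species balance on the tank: V dC/dt = Q(C_in − C).
Time constant τ = V/Q = 16.7/2.88 = 5.7986 h.
C approaches C_in exponentially: C(t) = C_in + (C₀ − C_in) e^(−t/τ).
C(9.67) = 3.40 + (0.400 − 3.40)·e^(−9.67/5.7986) = 3.40 + (-3.0000)·0.18869 = 2.8339 mol/L.

2.83 mol/L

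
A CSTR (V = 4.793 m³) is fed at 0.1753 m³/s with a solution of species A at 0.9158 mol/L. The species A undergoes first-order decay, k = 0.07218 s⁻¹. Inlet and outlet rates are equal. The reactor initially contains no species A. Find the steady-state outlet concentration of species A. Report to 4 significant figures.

0.3080 mol/L

V dC/dt = Q(C_in − C) − k V C.
At steady state: 0 = Q C_in − (Q + kV) C_ss, so C_ss = Q C_in/(Q + kV).
C_ss = 0.1753·0.9158/(0.1753 + 0.07218·4.793) = 0.160540/0.521259 = 0.307985 mol/L.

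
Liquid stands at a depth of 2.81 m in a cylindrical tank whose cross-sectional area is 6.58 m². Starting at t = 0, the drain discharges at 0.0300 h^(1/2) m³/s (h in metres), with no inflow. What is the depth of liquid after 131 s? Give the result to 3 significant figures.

1.90 m

With no inflow, A dh/dt = −0.0300 √h.
This is separable: 2 d(√h)/dt = −0.0300/A, so √h = √h₀ − (0.0300/(2A)) t.
√h = √2.81 − 0.0300·131/(2·6.58) = 1.6763 − 0.29863 = 1.3777.
h = 1.3777² = 1.8980 m.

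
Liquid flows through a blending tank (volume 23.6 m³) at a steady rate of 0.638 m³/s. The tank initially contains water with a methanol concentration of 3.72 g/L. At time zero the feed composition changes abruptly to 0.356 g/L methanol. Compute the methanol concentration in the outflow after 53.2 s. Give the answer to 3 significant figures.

Mass balance on the solute (V constant): V dC/dt = Q(C_in − C).
Time constant τ = V/Q = 23.6/0.638 = 36.991 s.
Solution: C(t) = C_in + (C₀ − C_in) e^(−t/τ).
C(53.2) = 0.356 + (3.72 − 0.356)·e^(−53.2/36.991) = 0.356 + (3.3640)·0.23735 = 1.1545 g/L.

1.15 g/L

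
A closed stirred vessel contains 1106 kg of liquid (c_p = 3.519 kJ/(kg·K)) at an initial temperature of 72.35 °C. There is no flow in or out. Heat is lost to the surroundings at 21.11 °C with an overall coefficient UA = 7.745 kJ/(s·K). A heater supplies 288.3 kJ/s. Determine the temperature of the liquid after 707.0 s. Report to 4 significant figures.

Lumped-capacitance energy balance: M c_p dT/dt = UA(T_amb − T) + Q̇.
dT/dt = (T_ss − T)/τ with T_ss = T_amb + Q̇/UA = 21.11 + 288.3/7.745 = 58.3340 °C, τ = M c_p/UA = 1106·3.519/7.745 = 502.520 s.
Integrating: T(t) = T_ss + (T₀ − T_ss) e^(−t/τ).
T(707.0) = 58.3340 + (14.0160)·0.244899 = 61.7665 °C.

61.77 °C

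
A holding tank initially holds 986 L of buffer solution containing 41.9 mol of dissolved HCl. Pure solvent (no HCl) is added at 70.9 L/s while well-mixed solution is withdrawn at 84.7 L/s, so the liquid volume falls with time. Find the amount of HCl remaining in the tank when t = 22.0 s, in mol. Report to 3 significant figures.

4.38 mol

Total volume: dV/dt = Q_in − Q_out = -13.800 L/s, so V(t) = 986 − 13.800 t and V(22.0) = 682.40 L.
Solute balance: dm/dt = 0 − Q_out C = −Q_out m/V(t).
Separate: dm/m = −Q_out dt/V(t) ⇒ ln(m/m₀) = −(Q_out/(Q_in−Q_out)) ln(V/V₀).
m = m₀ (V₀/V)^(Q_out/(Q_in−Q_out)) = 41.9 × (986/682.40)^(-6.1377) = 4.3770 mol.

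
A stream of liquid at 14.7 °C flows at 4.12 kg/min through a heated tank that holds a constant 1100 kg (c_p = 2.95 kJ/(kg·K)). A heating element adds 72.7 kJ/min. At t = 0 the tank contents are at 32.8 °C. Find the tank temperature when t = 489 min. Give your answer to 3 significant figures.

22.6 °C

M c_p dT/dt = ṁ c_p (T_in − T) + Q̇.
Rearrange: dT/dt = (T_ss − T)/τ with τ = M/ṁ = 266.99 min and T_ss = T_in + Q̇/(ṁ c_p) = 20.682 °C.
Solution: T(t) = T_ss + (T₀ − T_ss) e^(−t/τ).
T(489) = 20.682 + (12.118)·e^(−489/266.99) = 20.682 + (12.118)·0.16017 = 22.623 °C.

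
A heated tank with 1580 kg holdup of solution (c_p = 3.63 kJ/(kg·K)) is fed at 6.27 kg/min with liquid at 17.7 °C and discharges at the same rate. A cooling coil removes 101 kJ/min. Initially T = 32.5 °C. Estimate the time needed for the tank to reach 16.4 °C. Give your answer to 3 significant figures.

First-law balance (no shaft work): M c_p dT/dt = ṁ c_p (T_in − T) − 101.
τ = M/ṁ = 251.99 min; T_ss = T_in − Q̇/(ṁ c_p) = 13.262 °C.
T(t) = T_ss + (T₀ − T_ss) e^(−t/τ). Set T = 16.4:
e^(−t/τ) = (16.4 − 13.262)/(32.5 − 13.262) = 0.16310
t = −251.99 · ln(0.16310) = 456.97 min.

457 min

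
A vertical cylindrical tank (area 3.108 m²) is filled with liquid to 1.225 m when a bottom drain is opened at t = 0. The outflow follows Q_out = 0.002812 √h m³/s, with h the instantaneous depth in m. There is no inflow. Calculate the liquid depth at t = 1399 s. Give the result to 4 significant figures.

Accumulation of liquid (constant cross-section A): A dh/dt = −0.002812 √h.
This is separable: 2 d(√h)/dt = −0.002812/A, so √h = √h₀ − (0.002812/(2A)) t.
√h = √1.225 − 0.002812·1399/(2·3.108) = 1.10680 − 0.632881 = 0.473916.
h = 0.473916² = 0.224597 m.

0.2246 m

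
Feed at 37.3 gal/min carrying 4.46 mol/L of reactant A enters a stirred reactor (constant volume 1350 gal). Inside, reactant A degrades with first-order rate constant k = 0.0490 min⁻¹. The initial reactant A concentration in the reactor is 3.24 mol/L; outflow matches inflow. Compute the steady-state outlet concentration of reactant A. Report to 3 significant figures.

V dC/dt = Q(C_in − C) − k V C.
Steady state (dC/dt = 0): C_ss = Q C_in/(Q + kV) = C_in/(1 + kV/Q).
C_ss = 37.3·4.46/(37.3 + 0.0490·1350) = 166.36/103.45 = 1.6081 mol/L.

1.61 mol/L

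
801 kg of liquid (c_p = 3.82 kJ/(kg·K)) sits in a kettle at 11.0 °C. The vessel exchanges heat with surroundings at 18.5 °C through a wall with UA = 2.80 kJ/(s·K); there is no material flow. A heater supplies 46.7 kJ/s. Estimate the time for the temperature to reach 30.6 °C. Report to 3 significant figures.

Lumped-capacitance energy balance: M c_p dT/dt = UA(T_amb − T) + Q̇.
τ = M c_p/UA = 1092.8 s; T_ss = T_amb + Q̇/UA = 18.5 + 46.7/2.80 = 35.179 °C.
T(t) = T_ss + (T₀ − T_ss)e^(−t/τ); set T = 30.6:
t = −τ ln[(T − T_ss)/(T₀ − T_ss)] = −1092.8 · ln(0.18936) = 1818.5 s.

1820 s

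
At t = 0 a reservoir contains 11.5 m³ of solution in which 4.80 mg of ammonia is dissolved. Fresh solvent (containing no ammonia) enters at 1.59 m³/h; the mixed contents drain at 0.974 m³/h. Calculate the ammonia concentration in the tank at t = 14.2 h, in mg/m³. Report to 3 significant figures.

0.0969 mg/m³

Total volume: dV/dt = Q_in − Q_out = 0.61600 m³/h, so V(t) = 11.5 + 0.61600 t and V(14.2) = 20.247 m³.
Solute balance: dm/dt = 0 − Q_out C = −Q_out m/V(t).
dm/m = −Q_out dt/(V₀ + 0.61600 t); integrating gives ln(m/m₀) = −(Q_out/(Q_in−Q_out)) ln(V/V₀).
m = m₀ (V₀/V)^(Q_out/(Q_in−Q_out)) = 4.80 × (11.5/20.247)^(1.5812) = 1.9625 mg.
C = m/V = 1.9625/20.247 = 0.096925 mg/m³.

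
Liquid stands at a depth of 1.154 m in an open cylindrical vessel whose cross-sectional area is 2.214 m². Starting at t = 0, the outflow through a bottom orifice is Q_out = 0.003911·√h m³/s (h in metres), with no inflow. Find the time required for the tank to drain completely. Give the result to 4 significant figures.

With no inflow, A dh/dt = −0.003911 √h.
∫ h^(−1/2) dh = −(0.003911/A) ∫ dt, giving 2√h = 2√h₀ − (0.003911/A) t.
Set h = 0: 2√h₀ = (0.003911/A) t_empty ⇒ t_empty = 2A√h₀/0.003911.
t_empty = 2·2.214·√1.154/0.003911 = 4.42800·1.07424/0.003911 = 1216.25 s.

1216 s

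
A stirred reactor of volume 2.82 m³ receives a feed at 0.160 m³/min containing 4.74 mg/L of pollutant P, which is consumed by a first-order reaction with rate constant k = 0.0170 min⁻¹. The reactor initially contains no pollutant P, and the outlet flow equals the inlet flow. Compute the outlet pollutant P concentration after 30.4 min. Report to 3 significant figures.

V dC/dt = Q(C_in − C) − k V C.
dC/dt = (Q/V) C_in − (Q/V + k) C; effective rate a = Q/V + k = 0.056738 + 0.0170 = 0.073738 min⁻¹.
C_ss = Q C_in/(Q + kV) = 3.6472 mg/L; C(t) = C_ss + (C₀ − C_ss) e^(−a t).
C(30.4) = 3.6472 + (-3.6472)·e^(−0.073738·30.4) = 3.6472 + (-3.6472)·0.10629 = 3.2596 mg/L.

3.26 mg/L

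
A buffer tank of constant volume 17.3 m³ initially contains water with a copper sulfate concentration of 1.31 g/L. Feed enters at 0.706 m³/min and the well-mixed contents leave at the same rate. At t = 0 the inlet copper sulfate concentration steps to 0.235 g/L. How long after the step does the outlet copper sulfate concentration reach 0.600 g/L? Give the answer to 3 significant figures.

Species balance on the tank: V dC/dt = Q(C_in − C), so τ = V/Q = 24.504 min.
C(t) = C_in + (C₀ − C_in) e^(−t/τ). Set C = 0.600 and solve for t:
e^(−t/τ) = (C − C_in)/(C₀ − C_in) = (0.600 − 0.235)/(1.31 − 0.235) = 0.33953
t = −τ ln(…) = 24.504 × 1.0802 = 26.469 min.

26.5 min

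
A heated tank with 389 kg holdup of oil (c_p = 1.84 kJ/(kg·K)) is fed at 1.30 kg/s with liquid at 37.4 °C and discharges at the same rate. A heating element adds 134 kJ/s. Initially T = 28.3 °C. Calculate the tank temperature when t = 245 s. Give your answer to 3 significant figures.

64.7 °C

M c_p dT/dt = ṁ c_p (T_in − T) + Q̇.
τ = M/ṁ = 299.23 s; T_ss = T_in + Q̇/(ṁ c_p) = 37.4 + 134/(1.30·1.84) = 93.420 °C.
Integrating: T(t) = T_ss + (T₀ − T_ss) e^(−t/τ).
T(245) = 93.420 + (-65.120)·e^(−245/299.23) = 93.420 + (-65.120)·0.44098 = 64.704 °C.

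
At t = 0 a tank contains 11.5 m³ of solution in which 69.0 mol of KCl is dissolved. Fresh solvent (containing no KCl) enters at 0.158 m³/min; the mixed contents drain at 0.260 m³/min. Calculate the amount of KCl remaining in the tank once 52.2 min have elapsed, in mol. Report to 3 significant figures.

14.1 mol

Total volume: dV/dt = Q_in − Q_out = -0.10200 m³/min, so V(t) = 11.5 − 0.10200 t and V(52.2) = 6.1756 m³.
Solute balance: dm/dt = 0 − Q_out C = −Q_out m/V(t).
Separate: dm/m = −Q_out dt/V(t) ⇒ ln(m/m₀) = −(Q_out/(Q_in−Q_out)) ln(V/V₀).
m = m₀ (V₀/V)^(Q_out/(Q_in−Q_out)) = 69.0 × (11.5/6.1756)^(-2.5490) = 14.144 mol.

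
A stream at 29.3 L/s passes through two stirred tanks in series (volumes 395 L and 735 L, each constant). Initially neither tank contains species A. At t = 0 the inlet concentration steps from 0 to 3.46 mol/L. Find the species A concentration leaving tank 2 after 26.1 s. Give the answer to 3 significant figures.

1.40 mol/L

Species balance on tank i: dCᵢ/dt = (Cᵢ₋₁ − Cᵢ)/τᵢ with τᵢ = Vᵢ/Q.
τ₁ = 395/29.3 = 13.481 s; τ₂ = 735/29.3 = 25.085 s.
Solving the cascade with C₁(0)=C₂(0)=0 gives C₂(t) = C_in[1 − (τ₁ e^(−t/τ₁) − τ₂ e^(−t/τ₂))/(τ₁ − τ₂)].
At t = 26.1: e^(−t/τ₁) = 0.14428, e^(−t/τ₂) = 0.35330.
C₂ = 3.46·[1 − (13.481·0.14428 − 25.085·0.35330)/(-11.604)] = 3.46·0.40387 = 1.3974 mol/L.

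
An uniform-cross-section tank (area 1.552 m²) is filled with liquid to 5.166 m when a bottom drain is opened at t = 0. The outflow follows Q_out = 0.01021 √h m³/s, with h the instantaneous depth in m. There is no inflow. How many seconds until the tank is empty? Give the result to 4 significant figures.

691.0 s

A dh/dt = −Q_out = −0.01021 √h.
Separate and integrate: 2(√h − √h₀) = −(0.01021/A) t.
Tank is empty when √h = 0: t_empty = 2A√h₀/0.01021.
t_empty = 2·1.552·√5.166/0.01021 = 3.10400·2.27288/0.01021 = 690.992 s.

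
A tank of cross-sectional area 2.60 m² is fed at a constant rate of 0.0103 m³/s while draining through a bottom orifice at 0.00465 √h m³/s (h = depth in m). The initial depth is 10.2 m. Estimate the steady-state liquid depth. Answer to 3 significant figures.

Mass balance (ρ constant): A dh/dt = Q_in − 0.00465 √h. At steady state dh/dt = 0:
Q_in = 0.00465 √h_ss ⇒ √h_ss = 0.0103/0.00465 = 2.2151.
h_ss = 2.2151² = 4.9065 m. (Since h₀ = 10.2 m > h_ss, the level will fall toward this value.)

4.91 m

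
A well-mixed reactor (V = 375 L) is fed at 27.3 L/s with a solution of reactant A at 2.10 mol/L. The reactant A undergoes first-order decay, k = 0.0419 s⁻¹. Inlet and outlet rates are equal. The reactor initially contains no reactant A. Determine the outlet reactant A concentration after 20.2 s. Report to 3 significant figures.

1.20 mol/L

V dC/dt = Q(C_in − C) − k V C.
This is linear with rate a = Q/V + k = 0.11470 s⁻¹.
C_ss = Q C_in/(Q + kV) = 1.3329 mol/L; C(t) = C_ss + (C₀ − C_ss) e^(−a t).
C(20.2) = 1.3329 + (-1.3329)·e^(−0.11470·20.2) = 1.3329 + (-1.3329)·0.098575 = 1.2015 mol/L.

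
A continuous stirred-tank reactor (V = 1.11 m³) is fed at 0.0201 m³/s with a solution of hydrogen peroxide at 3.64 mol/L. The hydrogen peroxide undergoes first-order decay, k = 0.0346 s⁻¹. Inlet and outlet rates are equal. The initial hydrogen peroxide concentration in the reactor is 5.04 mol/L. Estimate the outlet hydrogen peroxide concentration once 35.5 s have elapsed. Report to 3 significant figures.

1.83 mol/L

V dC/dt = Q(C_in − C) − k V C.
dC/dt = (Q/V) C_in − (Q/V + k) C; effective rate a = Q/V + k = 0.018108 + 0.0346 = 0.052708 s⁻¹.
C_ss = Q C_in/(Q + kV) = 1.2505 mol/L; C(t) = C_ss + (C₀ − C_ss) e^(−a t).
C(35.5) = 1.2505 + (3.7895)·e^(−0.052708·35.5) = 1.2505 + (3.7895)·0.15395 = 1.8339 mol/L.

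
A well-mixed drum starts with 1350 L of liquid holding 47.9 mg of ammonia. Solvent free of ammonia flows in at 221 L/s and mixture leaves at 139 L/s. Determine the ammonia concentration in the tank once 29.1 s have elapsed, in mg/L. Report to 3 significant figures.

0.00228 mg/L

Total volume: dV/dt = Q_in − Q_out = 82.000 L/s, so V(t) = 1350 + 82.000 t and V(29.1) = 3736.2 L.
No ammonia enters, so dm/dt = −Q_out · (m/V).
Separate: dm/m = −Q_out dt/V(t) ⇒ ln(m/m₀) = −(Q_out/(Q_in−Q_out)) ln(V/V₀).
m = m₀ (V₀/V)^(Q_out/(Q_in−Q_out)) = 47.9 × (1350/3736.2)^(1.6951) = 8.5296 mg.
C = m/V = 8.5296/3736.2 = 0.0022830 mg/L.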